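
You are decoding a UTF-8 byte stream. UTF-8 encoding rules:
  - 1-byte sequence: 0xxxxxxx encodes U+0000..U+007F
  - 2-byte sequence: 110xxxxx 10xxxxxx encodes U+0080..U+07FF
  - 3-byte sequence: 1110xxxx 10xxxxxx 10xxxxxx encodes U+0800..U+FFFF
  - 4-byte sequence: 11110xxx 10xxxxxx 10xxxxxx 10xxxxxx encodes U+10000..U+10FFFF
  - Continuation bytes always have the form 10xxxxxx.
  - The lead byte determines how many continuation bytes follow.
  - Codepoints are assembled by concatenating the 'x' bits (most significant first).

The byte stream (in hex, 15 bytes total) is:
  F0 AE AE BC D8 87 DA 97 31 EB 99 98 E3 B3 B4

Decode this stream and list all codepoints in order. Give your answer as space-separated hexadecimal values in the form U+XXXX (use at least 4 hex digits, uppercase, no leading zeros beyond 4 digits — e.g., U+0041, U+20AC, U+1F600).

Answer: U+2EBBC U+0607 U+0697 U+0031 U+B658 U+3CF4

Derivation:
Byte[0]=F0: 4-byte lead, need 3 cont bytes. acc=0x0
Byte[1]=AE: continuation. acc=(acc<<6)|0x2E=0x2E
Byte[2]=AE: continuation. acc=(acc<<6)|0x2E=0xBAE
Byte[3]=BC: continuation. acc=(acc<<6)|0x3C=0x2EBBC
Completed: cp=U+2EBBC (starts at byte 0)
Byte[4]=D8: 2-byte lead, need 1 cont bytes. acc=0x18
Byte[5]=87: continuation. acc=(acc<<6)|0x07=0x607
Completed: cp=U+0607 (starts at byte 4)
Byte[6]=DA: 2-byte lead, need 1 cont bytes. acc=0x1A
Byte[7]=97: continuation. acc=(acc<<6)|0x17=0x697
Completed: cp=U+0697 (starts at byte 6)
Byte[8]=31: 1-byte ASCII. cp=U+0031
Byte[9]=EB: 3-byte lead, need 2 cont bytes. acc=0xB
Byte[10]=99: continuation. acc=(acc<<6)|0x19=0x2D9
Byte[11]=98: continuation. acc=(acc<<6)|0x18=0xB658
Completed: cp=U+B658 (starts at byte 9)
Byte[12]=E3: 3-byte lead, need 2 cont bytes. acc=0x3
Byte[13]=B3: continuation. acc=(acc<<6)|0x33=0xF3
Byte[14]=B4: continuation. acc=(acc<<6)|0x34=0x3CF4
Completed: cp=U+3CF4 (starts at byte 12)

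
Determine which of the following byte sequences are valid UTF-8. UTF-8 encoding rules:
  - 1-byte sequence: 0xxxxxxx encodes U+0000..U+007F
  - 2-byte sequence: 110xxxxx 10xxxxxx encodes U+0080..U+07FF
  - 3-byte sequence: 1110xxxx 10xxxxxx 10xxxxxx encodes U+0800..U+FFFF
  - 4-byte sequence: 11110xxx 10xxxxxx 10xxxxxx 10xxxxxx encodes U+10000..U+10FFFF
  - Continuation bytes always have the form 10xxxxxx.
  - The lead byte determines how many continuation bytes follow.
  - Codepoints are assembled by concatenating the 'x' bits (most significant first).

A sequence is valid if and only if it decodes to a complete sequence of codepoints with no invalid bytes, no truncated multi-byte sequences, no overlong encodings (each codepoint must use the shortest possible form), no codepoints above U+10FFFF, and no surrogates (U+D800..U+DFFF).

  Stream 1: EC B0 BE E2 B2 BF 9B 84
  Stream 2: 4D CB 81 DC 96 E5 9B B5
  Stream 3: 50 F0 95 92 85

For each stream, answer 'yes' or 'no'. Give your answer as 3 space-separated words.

Answer: no yes yes

Derivation:
Stream 1: error at byte offset 6. INVALID
Stream 2: decodes cleanly. VALID
Stream 3: decodes cleanly. VALID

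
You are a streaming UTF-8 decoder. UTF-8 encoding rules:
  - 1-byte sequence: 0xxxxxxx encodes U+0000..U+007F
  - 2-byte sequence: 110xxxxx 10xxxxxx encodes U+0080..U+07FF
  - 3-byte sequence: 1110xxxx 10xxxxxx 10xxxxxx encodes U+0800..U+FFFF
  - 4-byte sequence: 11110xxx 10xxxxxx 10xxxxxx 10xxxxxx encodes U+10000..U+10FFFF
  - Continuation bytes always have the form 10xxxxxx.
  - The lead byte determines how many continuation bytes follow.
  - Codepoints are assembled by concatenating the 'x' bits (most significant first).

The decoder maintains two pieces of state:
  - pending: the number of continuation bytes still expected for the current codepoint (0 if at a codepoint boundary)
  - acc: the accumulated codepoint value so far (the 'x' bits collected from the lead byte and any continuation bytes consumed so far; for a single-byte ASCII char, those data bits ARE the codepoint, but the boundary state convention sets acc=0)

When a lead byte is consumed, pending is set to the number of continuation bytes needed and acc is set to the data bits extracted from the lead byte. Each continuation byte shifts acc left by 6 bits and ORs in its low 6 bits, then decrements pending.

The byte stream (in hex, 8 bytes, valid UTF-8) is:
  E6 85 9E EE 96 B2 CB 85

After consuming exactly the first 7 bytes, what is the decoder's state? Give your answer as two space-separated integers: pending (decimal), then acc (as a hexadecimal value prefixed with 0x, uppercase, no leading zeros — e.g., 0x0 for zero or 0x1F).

Answer: 1 0xB

Derivation:
Byte[0]=E6: 3-byte lead. pending=2, acc=0x6
Byte[1]=85: continuation. acc=(acc<<6)|0x05=0x185, pending=1
Byte[2]=9E: continuation. acc=(acc<<6)|0x1E=0x615E, pending=0
Byte[3]=EE: 3-byte lead. pending=2, acc=0xE
Byte[4]=96: continuation. acc=(acc<<6)|0x16=0x396, pending=1
Byte[5]=B2: continuation. acc=(acc<<6)|0x32=0xE5B2, pending=0
Byte[6]=CB: 2-byte lead. pending=1, acc=0xB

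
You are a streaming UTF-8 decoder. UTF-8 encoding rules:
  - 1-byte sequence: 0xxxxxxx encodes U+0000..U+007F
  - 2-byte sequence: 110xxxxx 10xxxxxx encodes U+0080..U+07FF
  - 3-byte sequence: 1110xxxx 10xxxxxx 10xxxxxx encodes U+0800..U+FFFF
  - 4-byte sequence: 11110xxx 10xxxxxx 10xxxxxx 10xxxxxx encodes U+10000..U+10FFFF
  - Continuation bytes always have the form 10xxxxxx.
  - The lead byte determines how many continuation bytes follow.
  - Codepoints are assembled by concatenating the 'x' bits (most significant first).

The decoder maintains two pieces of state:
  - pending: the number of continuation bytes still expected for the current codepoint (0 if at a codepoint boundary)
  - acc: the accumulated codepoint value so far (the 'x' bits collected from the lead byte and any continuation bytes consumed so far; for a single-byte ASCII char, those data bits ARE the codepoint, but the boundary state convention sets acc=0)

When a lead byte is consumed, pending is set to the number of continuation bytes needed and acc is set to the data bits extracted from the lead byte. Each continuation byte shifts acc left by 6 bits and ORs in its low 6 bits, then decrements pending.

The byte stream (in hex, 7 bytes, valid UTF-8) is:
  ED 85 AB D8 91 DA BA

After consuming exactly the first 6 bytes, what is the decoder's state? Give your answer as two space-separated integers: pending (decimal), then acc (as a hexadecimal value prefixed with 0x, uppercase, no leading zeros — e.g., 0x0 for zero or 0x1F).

Answer: 1 0x1A

Derivation:
Byte[0]=ED: 3-byte lead. pending=2, acc=0xD
Byte[1]=85: continuation. acc=(acc<<6)|0x05=0x345, pending=1
Byte[2]=AB: continuation. acc=(acc<<6)|0x2B=0xD16B, pending=0
Byte[3]=D8: 2-byte lead. pending=1, acc=0x18
Byte[4]=91: continuation. acc=(acc<<6)|0x11=0x611, pending=0
Byte[5]=DA: 2-byte lead. pending=1, acc=0x1A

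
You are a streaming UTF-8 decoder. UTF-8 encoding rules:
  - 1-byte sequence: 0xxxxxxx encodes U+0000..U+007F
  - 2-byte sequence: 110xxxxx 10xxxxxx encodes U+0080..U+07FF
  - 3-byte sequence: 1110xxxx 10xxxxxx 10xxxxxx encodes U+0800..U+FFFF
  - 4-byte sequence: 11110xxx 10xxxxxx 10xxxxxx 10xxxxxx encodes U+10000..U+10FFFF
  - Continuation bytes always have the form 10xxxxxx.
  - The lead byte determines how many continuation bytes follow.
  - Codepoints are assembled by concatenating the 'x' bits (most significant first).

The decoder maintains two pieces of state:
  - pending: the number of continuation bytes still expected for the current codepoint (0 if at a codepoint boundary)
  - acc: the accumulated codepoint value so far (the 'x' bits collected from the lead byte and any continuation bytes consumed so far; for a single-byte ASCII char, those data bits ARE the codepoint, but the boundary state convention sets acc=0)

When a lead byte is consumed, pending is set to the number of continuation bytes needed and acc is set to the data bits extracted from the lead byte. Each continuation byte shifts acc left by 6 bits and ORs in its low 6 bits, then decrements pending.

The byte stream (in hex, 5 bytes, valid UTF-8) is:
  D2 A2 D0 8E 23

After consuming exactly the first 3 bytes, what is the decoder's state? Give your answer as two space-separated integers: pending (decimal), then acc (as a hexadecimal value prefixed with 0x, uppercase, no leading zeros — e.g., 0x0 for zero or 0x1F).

Byte[0]=D2: 2-byte lead. pending=1, acc=0x12
Byte[1]=A2: continuation. acc=(acc<<6)|0x22=0x4A2, pending=0
Byte[2]=D0: 2-byte lead. pending=1, acc=0x10

Answer: 1 0x10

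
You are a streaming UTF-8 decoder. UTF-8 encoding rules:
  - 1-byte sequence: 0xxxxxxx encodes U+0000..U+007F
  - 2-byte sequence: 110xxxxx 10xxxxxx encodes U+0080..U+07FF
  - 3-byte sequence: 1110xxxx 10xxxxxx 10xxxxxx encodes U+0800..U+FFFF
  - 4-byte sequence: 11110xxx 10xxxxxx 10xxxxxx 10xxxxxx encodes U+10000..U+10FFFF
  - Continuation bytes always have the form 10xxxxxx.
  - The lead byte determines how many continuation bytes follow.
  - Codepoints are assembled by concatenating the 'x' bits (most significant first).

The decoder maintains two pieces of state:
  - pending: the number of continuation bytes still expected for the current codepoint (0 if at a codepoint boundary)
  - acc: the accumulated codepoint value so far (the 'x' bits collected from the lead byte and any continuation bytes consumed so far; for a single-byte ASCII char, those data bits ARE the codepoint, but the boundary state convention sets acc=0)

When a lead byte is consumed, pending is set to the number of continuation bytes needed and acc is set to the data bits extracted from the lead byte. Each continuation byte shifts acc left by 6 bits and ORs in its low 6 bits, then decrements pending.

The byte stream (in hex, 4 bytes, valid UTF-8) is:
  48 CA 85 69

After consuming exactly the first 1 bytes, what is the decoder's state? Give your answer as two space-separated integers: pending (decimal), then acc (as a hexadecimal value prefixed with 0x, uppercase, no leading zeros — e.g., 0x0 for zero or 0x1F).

Byte[0]=48: 1-byte. pending=0, acc=0x0

Answer: 0 0x0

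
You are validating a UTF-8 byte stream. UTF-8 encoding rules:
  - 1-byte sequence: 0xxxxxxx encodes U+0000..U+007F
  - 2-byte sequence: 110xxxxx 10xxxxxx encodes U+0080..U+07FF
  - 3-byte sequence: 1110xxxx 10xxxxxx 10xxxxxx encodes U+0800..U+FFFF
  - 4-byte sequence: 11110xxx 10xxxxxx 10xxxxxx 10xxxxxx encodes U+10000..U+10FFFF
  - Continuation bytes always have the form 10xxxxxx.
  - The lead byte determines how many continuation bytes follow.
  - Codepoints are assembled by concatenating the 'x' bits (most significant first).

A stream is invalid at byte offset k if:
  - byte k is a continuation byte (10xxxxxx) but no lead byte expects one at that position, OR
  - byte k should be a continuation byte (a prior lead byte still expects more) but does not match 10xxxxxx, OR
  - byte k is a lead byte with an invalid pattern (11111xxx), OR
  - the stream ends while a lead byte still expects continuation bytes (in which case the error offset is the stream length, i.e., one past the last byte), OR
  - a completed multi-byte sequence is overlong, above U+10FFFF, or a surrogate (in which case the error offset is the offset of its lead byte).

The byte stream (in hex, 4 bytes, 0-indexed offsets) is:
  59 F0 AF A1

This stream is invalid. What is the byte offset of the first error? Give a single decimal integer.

Byte[0]=59: 1-byte ASCII. cp=U+0059
Byte[1]=F0: 4-byte lead, need 3 cont bytes. acc=0x0
Byte[2]=AF: continuation. acc=(acc<<6)|0x2F=0x2F
Byte[3]=A1: continuation. acc=(acc<<6)|0x21=0xBE1
Byte[4]: stream ended, expected continuation. INVALID

Answer: 4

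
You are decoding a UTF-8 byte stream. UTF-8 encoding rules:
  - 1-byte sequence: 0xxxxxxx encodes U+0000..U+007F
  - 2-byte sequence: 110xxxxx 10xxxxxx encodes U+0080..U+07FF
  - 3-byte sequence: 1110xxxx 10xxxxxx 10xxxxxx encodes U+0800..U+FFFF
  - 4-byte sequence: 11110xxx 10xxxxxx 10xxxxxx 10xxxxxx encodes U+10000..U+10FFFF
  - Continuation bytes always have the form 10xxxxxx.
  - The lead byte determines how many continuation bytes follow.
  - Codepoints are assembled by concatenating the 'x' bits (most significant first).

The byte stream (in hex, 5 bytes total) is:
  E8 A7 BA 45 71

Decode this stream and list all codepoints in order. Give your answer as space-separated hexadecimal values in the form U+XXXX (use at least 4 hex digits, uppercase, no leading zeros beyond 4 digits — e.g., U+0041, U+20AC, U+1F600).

Byte[0]=E8: 3-byte lead, need 2 cont bytes. acc=0x8
Byte[1]=A7: continuation. acc=(acc<<6)|0x27=0x227
Byte[2]=BA: continuation. acc=(acc<<6)|0x3A=0x89FA
Completed: cp=U+89FA (starts at byte 0)
Byte[3]=45: 1-byte ASCII. cp=U+0045
Byte[4]=71: 1-byte ASCII. cp=U+0071

Answer: U+89FA U+0045 U+0071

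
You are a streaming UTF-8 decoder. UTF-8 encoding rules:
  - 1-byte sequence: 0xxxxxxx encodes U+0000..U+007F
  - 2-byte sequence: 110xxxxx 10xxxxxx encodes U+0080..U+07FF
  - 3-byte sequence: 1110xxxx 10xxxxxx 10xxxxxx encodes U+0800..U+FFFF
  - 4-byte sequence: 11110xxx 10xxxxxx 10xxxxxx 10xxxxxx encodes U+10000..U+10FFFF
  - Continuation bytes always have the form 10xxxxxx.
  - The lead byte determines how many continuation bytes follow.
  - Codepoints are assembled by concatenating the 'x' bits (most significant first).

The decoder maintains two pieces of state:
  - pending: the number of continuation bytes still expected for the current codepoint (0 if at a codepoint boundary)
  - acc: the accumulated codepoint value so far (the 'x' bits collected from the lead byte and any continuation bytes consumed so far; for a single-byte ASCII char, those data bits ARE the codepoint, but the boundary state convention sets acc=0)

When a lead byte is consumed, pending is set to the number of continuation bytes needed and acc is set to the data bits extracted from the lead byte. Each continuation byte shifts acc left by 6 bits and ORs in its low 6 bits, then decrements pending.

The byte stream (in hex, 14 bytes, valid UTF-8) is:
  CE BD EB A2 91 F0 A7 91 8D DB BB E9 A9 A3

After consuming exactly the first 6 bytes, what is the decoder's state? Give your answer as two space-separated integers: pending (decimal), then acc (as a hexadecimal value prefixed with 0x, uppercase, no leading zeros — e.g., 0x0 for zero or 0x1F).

Answer: 3 0x0

Derivation:
Byte[0]=CE: 2-byte lead. pending=1, acc=0xE
Byte[1]=BD: continuation. acc=(acc<<6)|0x3D=0x3BD, pending=0
Byte[2]=EB: 3-byte lead. pending=2, acc=0xB
Byte[3]=A2: continuation. acc=(acc<<6)|0x22=0x2E2, pending=1
Byte[4]=91: continuation. acc=(acc<<6)|0x11=0xB891, pending=0
Byte[5]=F0: 4-byte lead. pending=3, acc=0x0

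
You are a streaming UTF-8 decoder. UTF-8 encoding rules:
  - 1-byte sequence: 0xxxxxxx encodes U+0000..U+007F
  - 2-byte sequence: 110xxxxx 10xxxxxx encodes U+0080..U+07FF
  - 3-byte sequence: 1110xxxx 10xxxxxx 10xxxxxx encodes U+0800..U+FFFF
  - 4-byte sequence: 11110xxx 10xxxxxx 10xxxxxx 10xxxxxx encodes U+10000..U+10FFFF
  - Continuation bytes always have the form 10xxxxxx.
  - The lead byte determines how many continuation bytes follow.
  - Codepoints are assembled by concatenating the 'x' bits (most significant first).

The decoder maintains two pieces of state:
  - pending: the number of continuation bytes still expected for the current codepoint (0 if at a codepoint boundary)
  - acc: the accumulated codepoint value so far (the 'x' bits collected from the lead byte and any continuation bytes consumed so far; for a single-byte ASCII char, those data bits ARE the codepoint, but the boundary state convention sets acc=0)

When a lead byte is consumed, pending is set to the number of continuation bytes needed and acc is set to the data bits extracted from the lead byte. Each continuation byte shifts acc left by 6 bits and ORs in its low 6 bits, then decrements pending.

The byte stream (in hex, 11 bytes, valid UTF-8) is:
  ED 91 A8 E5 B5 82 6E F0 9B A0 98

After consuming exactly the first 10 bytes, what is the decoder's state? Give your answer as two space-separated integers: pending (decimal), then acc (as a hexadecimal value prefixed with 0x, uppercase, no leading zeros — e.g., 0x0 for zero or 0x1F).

Byte[0]=ED: 3-byte lead. pending=2, acc=0xD
Byte[1]=91: continuation. acc=(acc<<6)|0x11=0x351, pending=1
Byte[2]=A8: continuation. acc=(acc<<6)|0x28=0xD468, pending=0
Byte[3]=E5: 3-byte lead. pending=2, acc=0x5
Byte[4]=B5: continuation. acc=(acc<<6)|0x35=0x175, pending=1
Byte[5]=82: continuation. acc=(acc<<6)|0x02=0x5D42, pending=0
Byte[6]=6E: 1-byte. pending=0, acc=0x0
Byte[7]=F0: 4-byte lead. pending=3, acc=0x0
Byte[8]=9B: continuation. acc=(acc<<6)|0x1B=0x1B, pending=2
Byte[9]=A0: continuation. acc=(acc<<6)|0x20=0x6E0, pending=1

Answer: 1 0x6E0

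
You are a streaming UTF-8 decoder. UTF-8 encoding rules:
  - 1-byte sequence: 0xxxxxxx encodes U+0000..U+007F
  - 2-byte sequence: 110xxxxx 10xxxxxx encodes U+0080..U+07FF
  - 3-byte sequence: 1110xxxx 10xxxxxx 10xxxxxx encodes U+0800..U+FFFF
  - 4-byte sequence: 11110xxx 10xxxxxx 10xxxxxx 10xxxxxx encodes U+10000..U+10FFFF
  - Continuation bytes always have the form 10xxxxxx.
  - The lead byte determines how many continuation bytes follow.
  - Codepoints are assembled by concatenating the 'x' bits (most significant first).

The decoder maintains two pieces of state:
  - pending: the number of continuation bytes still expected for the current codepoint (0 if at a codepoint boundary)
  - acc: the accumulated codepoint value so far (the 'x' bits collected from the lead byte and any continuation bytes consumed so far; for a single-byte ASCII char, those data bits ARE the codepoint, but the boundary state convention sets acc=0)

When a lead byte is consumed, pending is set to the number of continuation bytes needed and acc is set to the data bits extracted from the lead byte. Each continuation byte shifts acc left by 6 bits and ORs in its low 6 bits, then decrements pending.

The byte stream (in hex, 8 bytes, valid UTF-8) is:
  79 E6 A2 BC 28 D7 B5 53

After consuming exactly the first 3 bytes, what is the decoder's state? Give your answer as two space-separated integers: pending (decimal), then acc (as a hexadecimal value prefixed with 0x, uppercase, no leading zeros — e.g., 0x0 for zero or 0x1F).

Answer: 1 0x1A2

Derivation:
Byte[0]=79: 1-byte. pending=0, acc=0x0
Byte[1]=E6: 3-byte lead. pending=2, acc=0x6
Byte[2]=A2: continuation. acc=(acc<<6)|0x22=0x1A2, pending=1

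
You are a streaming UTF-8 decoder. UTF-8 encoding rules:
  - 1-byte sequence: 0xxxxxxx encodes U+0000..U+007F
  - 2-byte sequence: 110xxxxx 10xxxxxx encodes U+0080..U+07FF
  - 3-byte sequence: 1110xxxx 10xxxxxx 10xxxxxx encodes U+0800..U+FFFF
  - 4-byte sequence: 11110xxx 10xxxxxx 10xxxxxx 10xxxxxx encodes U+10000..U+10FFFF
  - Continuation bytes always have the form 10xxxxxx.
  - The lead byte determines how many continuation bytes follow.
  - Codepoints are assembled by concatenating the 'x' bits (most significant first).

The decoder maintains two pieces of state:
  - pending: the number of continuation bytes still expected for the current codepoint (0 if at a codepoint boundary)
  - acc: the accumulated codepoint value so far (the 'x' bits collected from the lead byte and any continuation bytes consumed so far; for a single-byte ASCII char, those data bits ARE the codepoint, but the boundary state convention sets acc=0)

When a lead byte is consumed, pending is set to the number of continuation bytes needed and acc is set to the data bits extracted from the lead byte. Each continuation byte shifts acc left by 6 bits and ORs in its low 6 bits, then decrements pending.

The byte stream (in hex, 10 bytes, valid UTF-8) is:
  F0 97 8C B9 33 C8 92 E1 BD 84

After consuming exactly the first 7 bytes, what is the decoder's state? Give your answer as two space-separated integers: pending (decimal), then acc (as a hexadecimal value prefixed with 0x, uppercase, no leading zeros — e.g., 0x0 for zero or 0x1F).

Byte[0]=F0: 4-byte lead. pending=3, acc=0x0
Byte[1]=97: continuation. acc=(acc<<6)|0x17=0x17, pending=2
Byte[2]=8C: continuation. acc=(acc<<6)|0x0C=0x5CC, pending=1
Byte[3]=B9: continuation. acc=(acc<<6)|0x39=0x17339, pending=0
Byte[4]=33: 1-byte. pending=0, acc=0x0
Byte[5]=C8: 2-byte lead. pending=1, acc=0x8
Byte[6]=92: continuation. acc=(acc<<6)|0x12=0x212, pending=0

Answer: 0 0x212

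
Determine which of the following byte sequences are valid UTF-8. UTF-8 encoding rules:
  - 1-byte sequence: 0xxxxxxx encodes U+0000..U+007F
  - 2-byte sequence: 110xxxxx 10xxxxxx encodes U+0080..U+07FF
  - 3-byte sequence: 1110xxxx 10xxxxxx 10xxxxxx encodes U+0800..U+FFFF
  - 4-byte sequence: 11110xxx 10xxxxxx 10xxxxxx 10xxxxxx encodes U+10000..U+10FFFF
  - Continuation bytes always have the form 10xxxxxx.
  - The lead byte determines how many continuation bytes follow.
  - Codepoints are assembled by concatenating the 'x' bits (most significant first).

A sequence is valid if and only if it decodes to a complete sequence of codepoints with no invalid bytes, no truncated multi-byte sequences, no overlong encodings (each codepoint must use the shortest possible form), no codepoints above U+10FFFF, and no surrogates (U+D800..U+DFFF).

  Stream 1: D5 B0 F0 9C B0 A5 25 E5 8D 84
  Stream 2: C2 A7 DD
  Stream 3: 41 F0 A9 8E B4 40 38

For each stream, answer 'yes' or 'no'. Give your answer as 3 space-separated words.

Answer: yes no yes

Derivation:
Stream 1: decodes cleanly. VALID
Stream 2: error at byte offset 3. INVALID
Stream 3: decodes cleanly. VALID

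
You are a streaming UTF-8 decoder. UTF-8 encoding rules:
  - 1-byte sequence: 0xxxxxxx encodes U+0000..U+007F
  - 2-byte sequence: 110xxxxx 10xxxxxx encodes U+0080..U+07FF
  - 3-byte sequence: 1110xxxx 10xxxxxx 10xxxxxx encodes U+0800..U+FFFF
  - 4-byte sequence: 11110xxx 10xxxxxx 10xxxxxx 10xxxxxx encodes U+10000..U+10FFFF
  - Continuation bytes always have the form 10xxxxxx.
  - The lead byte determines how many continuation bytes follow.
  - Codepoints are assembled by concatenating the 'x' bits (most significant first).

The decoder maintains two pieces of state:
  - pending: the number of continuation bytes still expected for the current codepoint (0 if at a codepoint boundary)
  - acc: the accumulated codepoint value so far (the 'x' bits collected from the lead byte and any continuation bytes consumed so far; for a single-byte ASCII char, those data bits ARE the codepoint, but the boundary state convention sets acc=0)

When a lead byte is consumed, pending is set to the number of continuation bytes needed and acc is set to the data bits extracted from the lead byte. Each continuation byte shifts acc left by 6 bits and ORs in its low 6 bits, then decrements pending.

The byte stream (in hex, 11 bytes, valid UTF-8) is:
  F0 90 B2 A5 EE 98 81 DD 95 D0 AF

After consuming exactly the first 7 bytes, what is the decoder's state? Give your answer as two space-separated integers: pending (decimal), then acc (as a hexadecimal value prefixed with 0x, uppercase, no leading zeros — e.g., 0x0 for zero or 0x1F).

Answer: 0 0xE601

Derivation:
Byte[0]=F0: 4-byte lead. pending=3, acc=0x0
Byte[1]=90: continuation. acc=(acc<<6)|0x10=0x10, pending=2
Byte[2]=B2: continuation. acc=(acc<<6)|0x32=0x432, pending=1
Byte[3]=A5: continuation. acc=(acc<<6)|0x25=0x10CA5, pending=0
Byte[4]=EE: 3-byte lead. pending=2, acc=0xE
Byte[5]=98: continuation. acc=(acc<<6)|0x18=0x398, pending=1
Byte[6]=81: continuation. acc=(acc<<6)|0x01=0xE601, pending=0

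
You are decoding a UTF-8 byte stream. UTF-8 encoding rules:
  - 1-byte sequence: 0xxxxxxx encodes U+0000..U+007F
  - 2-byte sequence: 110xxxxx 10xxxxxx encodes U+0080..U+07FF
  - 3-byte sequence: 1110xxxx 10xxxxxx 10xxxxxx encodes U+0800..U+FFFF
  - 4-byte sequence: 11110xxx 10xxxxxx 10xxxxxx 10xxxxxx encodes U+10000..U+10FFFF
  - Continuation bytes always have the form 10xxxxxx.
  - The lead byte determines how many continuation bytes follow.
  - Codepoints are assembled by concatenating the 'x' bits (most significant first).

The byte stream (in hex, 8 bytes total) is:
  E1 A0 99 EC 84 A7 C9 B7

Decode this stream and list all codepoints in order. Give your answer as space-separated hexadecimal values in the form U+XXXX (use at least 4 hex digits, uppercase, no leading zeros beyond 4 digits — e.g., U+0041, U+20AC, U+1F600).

Byte[0]=E1: 3-byte lead, need 2 cont bytes. acc=0x1
Byte[1]=A0: continuation. acc=(acc<<6)|0x20=0x60
Byte[2]=99: continuation. acc=(acc<<6)|0x19=0x1819
Completed: cp=U+1819 (starts at byte 0)
Byte[3]=EC: 3-byte lead, need 2 cont bytes. acc=0xC
Byte[4]=84: continuation. acc=(acc<<6)|0x04=0x304
Byte[5]=A7: continuation. acc=(acc<<6)|0x27=0xC127
Completed: cp=U+C127 (starts at byte 3)
Byte[6]=C9: 2-byte lead, need 1 cont bytes. acc=0x9
Byte[7]=B7: continuation. acc=(acc<<6)|0x37=0x277
Completed: cp=U+0277 (starts at byte 6)

Answer: U+1819 U+C127 U+0277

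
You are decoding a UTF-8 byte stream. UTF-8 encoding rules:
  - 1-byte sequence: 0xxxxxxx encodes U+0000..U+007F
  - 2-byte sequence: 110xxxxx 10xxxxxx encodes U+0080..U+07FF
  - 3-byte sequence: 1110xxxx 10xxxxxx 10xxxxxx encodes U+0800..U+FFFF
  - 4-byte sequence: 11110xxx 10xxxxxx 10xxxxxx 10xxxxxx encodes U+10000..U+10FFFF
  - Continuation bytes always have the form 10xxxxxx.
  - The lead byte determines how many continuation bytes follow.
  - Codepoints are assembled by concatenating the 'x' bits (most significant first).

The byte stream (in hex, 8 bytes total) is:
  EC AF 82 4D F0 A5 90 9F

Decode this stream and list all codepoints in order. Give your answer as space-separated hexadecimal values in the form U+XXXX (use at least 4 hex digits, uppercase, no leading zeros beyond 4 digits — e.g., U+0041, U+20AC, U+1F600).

Answer: U+CBC2 U+004D U+2541F

Derivation:
Byte[0]=EC: 3-byte lead, need 2 cont bytes. acc=0xC
Byte[1]=AF: continuation. acc=(acc<<6)|0x2F=0x32F
Byte[2]=82: continuation. acc=(acc<<6)|0x02=0xCBC2
Completed: cp=U+CBC2 (starts at byte 0)
Byte[3]=4D: 1-byte ASCII. cp=U+004D
Byte[4]=F0: 4-byte lead, need 3 cont bytes. acc=0x0
Byte[5]=A5: continuation. acc=(acc<<6)|0x25=0x25
Byte[6]=90: continuation. acc=(acc<<6)|0x10=0x950
Byte[7]=9F: continuation. acc=(acc<<6)|0x1F=0x2541F
Completed: cp=U+2541F (starts at byte 4)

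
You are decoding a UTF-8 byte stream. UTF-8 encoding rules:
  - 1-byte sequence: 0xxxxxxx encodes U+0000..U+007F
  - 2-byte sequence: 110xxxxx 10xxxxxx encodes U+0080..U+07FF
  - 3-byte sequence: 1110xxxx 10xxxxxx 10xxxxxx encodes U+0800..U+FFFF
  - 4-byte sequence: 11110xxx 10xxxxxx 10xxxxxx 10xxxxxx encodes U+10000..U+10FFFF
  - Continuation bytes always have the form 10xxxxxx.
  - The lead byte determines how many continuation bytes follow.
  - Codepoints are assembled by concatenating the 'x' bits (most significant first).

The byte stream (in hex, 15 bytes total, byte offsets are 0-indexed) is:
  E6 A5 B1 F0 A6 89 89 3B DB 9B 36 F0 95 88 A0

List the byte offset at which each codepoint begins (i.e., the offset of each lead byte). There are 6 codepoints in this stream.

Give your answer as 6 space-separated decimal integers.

Byte[0]=E6: 3-byte lead, need 2 cont bytes. acc=0x6
Byte[1]=A5: continuation. acc=(acc<<6)|0x25=0x1A5
Byte[2]=B1: continuation. acc=(acc<<6)|0x31=0x6971
Completed: cp=U+6971 (starts at byte 0)
Byte[3]=F0: 4-byte lead, need 3 cont bytes. acc=0x0
Byte[4]=A6: continuation. acc=(acc<<6)|0x26=0x26
Byte[5]=89: continuation. acc=(acc<<6)|0x09=0x989
Byte[6]=89: continuation. acc=(acc<<6)|0x09=0x26249
Completed: cp=U+26249 (starts at byte 3)
Byte[7]=3B: 1-byte ASCII. cp=U+003B
Byte[8]=DB: 2-byte lead, need 1 cont bytes. acc=0x1B
Byte[9]=9B: continuation. acc=(acc<<6)|0x1B=0x6DB
Completed: cp=U+06DB (starts at byte 8)
Byte[10]=36: 1-byte ASCII. cp=U+0036
Byte[11]=F0: 4-byte lead, need 3 cont bytes. acc=0x0
Byte[12]=95: continuation. acc=(acc<<6)|0x15=0x15
Byte[13]=88: continuation. acc=(acc<<6)|0x08=0x548
Byte[14]=A0: continuation. acc=(acc<<6)|0x20=0x15220
Completed: cp=U+15220 (starts at byte 11)

Answer: 0 3 7 8 10 11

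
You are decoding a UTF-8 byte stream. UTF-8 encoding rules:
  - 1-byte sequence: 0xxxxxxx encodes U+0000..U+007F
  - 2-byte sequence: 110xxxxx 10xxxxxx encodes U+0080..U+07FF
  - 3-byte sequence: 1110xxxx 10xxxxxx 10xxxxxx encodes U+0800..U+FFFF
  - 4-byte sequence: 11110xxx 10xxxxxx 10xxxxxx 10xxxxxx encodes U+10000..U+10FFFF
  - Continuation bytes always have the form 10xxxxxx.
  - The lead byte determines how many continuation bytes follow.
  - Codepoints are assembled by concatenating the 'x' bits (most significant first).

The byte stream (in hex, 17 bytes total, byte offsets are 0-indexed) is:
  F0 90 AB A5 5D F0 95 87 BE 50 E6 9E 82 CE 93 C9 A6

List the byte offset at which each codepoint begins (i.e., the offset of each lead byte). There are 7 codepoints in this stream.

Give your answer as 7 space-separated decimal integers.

Byte[0]=F0: 4-byte lead, need 3 cont bytes. acc=0x0
Byte[1]=90: continuation. acc=(acc<<6)|0x10=0x10
Byte[2]=AB: continuation. acc=(acc<<6)|0x2B=0x42B
Byte[3]=A5: continuation. acc=(acc<<6)|0x25=0x10AE5
Completed: cp=U+10AE5 (starts at byte 0)
Byte[4]=5D: 1-byte ASCII. cp=U+005D
Byte[5]=F0: 4-byte lead, need 3 cont bytes. acc=0x0
Byte[6]=95: continuation. acc=(acc<<6)|0x15=0x15
Byte[7]=87: continuation. acc=(acc<<6)|0x07=0x547
Byte[8]=BE: continuation. acc=(acc<<6)|0x3E=0x151FE
Completed: cp=U+151FE (starts at byte 5)
Byte[9]=50: 1-byte ASCII. cp=U+0050
Byte[10]=E6: 3-byte lead, need 2 cont bytes. acc=0x6
Byte[11]=9E: continuation. acc=(acc<<6)|0x1E=0x19E
Byte[12]=82: continuation. acc=(acc<<6)|0x02=0x6782
Completed: cp=U+6782 (starts at byte 10)
Byte[13]=CE: 2-byte lead, need 1 cont bytes. acc=0xE
Byte[14]=93: continuation. acc=(acc<<6)|0x13=0x393
Completed: cp=U+0393 (starts at byte 13)
Byte[15]=C9: 2-byte lead, need 1 cont bytes. acc=0x9
Byte[16]=A6: continuation. acc=(acc<<6)|0x26=0x266
Completed: cp=U+0266 (starts at byte 15)

Answer: 0 4 5 9 10 13 15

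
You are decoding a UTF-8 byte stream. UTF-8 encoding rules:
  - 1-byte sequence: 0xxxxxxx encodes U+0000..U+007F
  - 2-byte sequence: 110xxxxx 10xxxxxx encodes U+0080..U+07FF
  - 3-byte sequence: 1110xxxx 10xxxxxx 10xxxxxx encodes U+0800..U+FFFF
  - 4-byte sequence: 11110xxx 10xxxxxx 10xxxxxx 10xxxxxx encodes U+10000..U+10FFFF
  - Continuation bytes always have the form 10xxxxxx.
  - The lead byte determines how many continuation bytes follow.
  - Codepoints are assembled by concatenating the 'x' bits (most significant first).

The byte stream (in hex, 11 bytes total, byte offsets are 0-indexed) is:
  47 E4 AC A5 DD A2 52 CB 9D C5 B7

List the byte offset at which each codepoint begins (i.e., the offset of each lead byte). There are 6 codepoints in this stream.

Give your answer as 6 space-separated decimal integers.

Byte[0]=47: 1-byte ASCII. cp=U+0047
Byte[1]=E4: 3-byte lead, need 2 cont bytes. acc=0x4
Byte[2]=AC: continuation. acc=(acc<<6)|0x2C=0x12C
Byte[3]=A5: continuation. acc=(acc<<6)|0x25=0x4B25
Completed: cp=U+4B25 (starts at byte 1)
Byte[4]=DD: 2-byte lead, need 1 cont bytes. acc=0x1D
Byte[5]=A2: continuation. acc=(acc<<6)|0x22=0x762
Completed: cp=U+0762 (starts at byte 4)
Byte[6]=52: 1-byte ASCII. cp=U+0052
Byte[7]=CB: 2-byte lead, need 1 cont bytes. acc=0xB
Byte[8]=9D: continuation. acc=(acc<<6)|0x1D=0x2DD
Completed: cp=U+02DD (starts at byte 7)
Byte[9]=C5: 2-byte lead, need 1 cont bytes. acc=0x5
Byte[10]=B7: continuation. acc=(acc<<6)|0x37=0x177
Completed: cp=U+0177 (starts at byte 9)

Answer: 0 1 4 6 7 9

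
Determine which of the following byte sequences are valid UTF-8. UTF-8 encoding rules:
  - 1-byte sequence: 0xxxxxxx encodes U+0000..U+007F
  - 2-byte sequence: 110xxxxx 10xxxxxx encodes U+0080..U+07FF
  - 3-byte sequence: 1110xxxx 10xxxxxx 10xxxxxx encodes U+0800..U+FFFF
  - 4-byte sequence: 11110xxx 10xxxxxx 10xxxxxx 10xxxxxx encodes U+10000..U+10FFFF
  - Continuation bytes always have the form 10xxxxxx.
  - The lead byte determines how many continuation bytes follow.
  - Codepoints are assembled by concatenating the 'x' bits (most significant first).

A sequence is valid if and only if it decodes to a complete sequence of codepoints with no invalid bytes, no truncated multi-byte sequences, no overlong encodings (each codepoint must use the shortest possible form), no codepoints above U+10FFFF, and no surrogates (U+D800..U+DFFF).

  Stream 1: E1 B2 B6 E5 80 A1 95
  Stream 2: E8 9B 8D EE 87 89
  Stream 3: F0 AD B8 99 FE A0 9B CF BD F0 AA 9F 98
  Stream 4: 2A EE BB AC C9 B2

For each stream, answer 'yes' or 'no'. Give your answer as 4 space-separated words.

Answer: no yes no yes

Derivation:
Stream 1: error at byte offset 6. INVALID
Stream 2: decodes cleanly. VALID
Stream 3: error at byte offset 4. INVALID
Stream 4: decodes cleanly. VALID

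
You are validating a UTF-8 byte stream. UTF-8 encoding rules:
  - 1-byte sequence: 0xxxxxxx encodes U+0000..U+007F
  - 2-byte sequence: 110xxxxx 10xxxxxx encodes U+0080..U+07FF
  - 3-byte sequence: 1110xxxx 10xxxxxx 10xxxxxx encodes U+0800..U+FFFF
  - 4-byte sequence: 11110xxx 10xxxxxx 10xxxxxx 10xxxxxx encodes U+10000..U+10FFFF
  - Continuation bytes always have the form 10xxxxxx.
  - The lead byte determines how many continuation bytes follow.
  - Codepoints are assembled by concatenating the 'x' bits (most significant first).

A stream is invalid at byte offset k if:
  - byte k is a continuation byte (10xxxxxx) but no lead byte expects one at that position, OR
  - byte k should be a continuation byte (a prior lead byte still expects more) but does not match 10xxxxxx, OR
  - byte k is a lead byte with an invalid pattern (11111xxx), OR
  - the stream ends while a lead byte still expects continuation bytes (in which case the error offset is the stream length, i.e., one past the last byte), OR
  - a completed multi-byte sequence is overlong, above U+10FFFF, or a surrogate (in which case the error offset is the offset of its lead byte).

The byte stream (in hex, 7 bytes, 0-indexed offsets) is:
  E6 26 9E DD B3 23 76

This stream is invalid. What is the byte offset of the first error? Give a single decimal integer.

Answer: 1

Derivation:
Byte[0]=E6: 3-byte lead, need 2 cont bytes. acc=0x6
Byte[1]=26: expected 10xxxxxx continuation. INVALID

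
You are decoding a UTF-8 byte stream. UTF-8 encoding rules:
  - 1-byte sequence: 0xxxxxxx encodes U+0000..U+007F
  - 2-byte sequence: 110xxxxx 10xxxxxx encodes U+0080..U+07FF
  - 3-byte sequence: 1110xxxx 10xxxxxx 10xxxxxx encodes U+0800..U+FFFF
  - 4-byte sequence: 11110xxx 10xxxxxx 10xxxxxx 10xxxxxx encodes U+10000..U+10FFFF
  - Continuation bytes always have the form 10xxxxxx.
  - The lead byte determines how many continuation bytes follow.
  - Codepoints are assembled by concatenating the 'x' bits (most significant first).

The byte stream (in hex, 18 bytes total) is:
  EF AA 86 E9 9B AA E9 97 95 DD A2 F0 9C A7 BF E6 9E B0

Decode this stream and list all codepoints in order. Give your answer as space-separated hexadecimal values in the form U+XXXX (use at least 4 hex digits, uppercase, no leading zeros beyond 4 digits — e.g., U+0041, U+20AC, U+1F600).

Answer: U+FA86 U+96EA U+95D5 U+0762 U+1C9FF U+67B0

Derivation:
Byte[0]=EF: 3-byte lead, need 2 cont bytes. acc=0xF
Byte[1]=AA: continuation. acc=(acc<<6)|0x2A=0x3EA
Byte[2]=86: continuation. acc=(acc<<6)|0x06=0xFA86
Completed: cp=U+FA86 (starts at byte 0)
Byte[3]=E9: 3-byte lead, need 2 cont bytes. acc=0x9
Byte[4]=9B: continuation. acc=(acc<<6)|0x1B=0x25B
Byte[5]=AA: continuation. acc=(acc<<6)|0x2A=0x96EA
Completed: cp=U+96EA (starts at byte 3)
Byte[6]=E9: 3-byte lead, need 2 cont bytes. acc=0x9
Byte[7]=97: continuation. acc=(acc<<6)|0x17=0x257
Byte[8]=95: continuation. acc=(acc<<6)|0x15=0x95D5
Completed: cp=U+95D5 (starts at byte 6)
Byte[9]=DD: 2-byte lead, need 1 cont bytes. acc=0x1D
Byte[10]=A2: continuation. acc=(acc<<6)|0x22=0x762
Completed: cp=U+0762 (starts at byte 9)
Byte[11]=F0: 4-byte lead, need 3 cont bytes. acc=0x0
Byte[12]=9C: continuation. acc=(acc<<6)|0x1C=0x1C
Byte[13]=A7: continuation. acc=(acc<<6)|0x27=0x727
Byte[14]=BF: continuation. acc=(acc<<6)|0x3F=0x1C9FF
Completed: cp=U+1C9FF (starts at byte 11)
Byte[15]=E6: 3-byte lead, need 2 cont bytes. acc=0x6
Byte[16]=9E: continuation. acc=(acc<<6)|0x1E=0x19E
Byte[17]=B0: continuation. acc=(acc<<6)|0x30=0x67B0
Completed: cp=U+67B0 (starts at byte 15)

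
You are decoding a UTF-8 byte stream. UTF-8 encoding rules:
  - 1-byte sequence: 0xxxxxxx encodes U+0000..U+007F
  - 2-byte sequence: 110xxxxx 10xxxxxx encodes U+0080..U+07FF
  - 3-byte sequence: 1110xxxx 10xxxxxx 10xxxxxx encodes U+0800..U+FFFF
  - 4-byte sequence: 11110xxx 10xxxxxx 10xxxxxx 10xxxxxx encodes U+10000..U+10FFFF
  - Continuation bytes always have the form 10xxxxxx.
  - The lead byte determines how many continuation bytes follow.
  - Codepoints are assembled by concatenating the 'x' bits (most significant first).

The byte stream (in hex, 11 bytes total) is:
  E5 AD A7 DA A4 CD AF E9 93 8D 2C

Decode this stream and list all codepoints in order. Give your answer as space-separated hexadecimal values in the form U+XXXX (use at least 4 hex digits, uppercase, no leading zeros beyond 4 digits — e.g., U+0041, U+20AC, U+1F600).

Answer: U+5B67 U+06A4 U+036F U+94CD U+002C

Derivation:
Byte[0]=E5: 3-byte lead, need 2 cont bytes. acc=0x5
Byte[1]=AD: continuation. acc=(acc<<6)|0x2D=0x16D
Byte[2]=A7: continuation. acc=(acc<<6)|0x27=0x5B67
Completed: cp=U+5B67 (starts at byte 0)
Byte[3]=DA: 2-byte lead, need 1 cont bytes. acc=0x1A
Byte[4]=A4: continuation. acc=(acc<<6)|0x24=0x6A4
Completed: cp=U+06A4 (starts at byte 3)
Byte[5]=CD: 2-byte lead, need 1 cont bytes. acc=0xD
Byte[6]=AF: continuation. acc=(acc<<6)|0x2F=0x36F
Completed: cp=U+036F (starts at byte 5)
Byte[7]=E9: 3-byte lead, need 2 cont bytes. acc=0x9
Byte[8]=93: continuation. acc=(acc<<6)|0x13=0x253
Byte[9]=8D: continuation. acc=(acc<<6)|0x0D=0x94CD
Completed: cp=U+94CD (starts at byte 7)
Byte[10]=2C: 1-byte ASCII. cp=U+002C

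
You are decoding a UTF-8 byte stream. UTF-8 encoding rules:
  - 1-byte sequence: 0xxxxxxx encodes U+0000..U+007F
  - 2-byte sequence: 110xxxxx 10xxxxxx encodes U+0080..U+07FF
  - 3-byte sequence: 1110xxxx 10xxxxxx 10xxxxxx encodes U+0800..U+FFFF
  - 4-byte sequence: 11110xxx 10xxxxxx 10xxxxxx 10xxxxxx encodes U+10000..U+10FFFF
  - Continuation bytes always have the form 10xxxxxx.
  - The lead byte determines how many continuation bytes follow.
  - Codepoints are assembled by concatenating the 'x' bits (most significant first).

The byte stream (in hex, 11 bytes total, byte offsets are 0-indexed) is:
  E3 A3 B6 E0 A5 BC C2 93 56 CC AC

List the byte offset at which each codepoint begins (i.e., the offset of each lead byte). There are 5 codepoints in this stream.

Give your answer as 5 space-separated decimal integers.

Answer: 0 3 6 8 9

Derivation:
Byte[0]=E3: 3-byte lead, need 2 cont bytes. acc=0x3
Byte[1]=A3: continuation. acc=(acc<<6)|0x23=0xE3
Byte[2]=B6: continuation. acc=(acc<<6)|0x36=0x38F6
Completed: cp=U+38F6 (starts at byte 0)
Byte[3]=E0: 3-byte lead, need 2 cont bytes. acc=0x0
Byte[4]=A5: continuation. acc=(acc<<6)|0x25=0x25
Byte[5]=BC: continuation. acc=(acc<<6)|0x3C=0x97C
Completed: cp=U+097C (starts at byte 3)
Byte[6]=C2: 2-byte lead, need 1 cont bytes. acc=0x2
Byte[7]=93: continuation. acc=(acc<<6)|0x13=0x93
Completed: cp=U+0093 (starts at byte 6)
Byte[8]=56: 1-byte ASCII. cp=U+0056
Byte[9]=CC: 2-byte lead, need 1 cont bytes. acc=0xC
Byte[10]=AC: continuation. acc=(acc<<6)|0x2C=0x32C
Completed: cp=U+032C (starts at byte 9)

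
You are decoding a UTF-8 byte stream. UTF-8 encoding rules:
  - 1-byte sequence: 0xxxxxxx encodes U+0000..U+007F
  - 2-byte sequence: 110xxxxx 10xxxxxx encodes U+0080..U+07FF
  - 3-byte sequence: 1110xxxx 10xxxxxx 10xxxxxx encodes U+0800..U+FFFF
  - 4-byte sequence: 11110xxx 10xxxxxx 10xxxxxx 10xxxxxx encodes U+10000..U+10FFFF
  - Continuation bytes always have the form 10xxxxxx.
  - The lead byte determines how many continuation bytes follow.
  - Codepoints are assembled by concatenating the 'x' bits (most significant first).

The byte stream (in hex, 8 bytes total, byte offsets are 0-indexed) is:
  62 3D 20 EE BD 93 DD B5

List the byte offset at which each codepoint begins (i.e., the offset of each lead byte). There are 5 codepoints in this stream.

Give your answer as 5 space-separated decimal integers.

Byte[0]=62: 1-byte ASCII. cp=U+0062
Byte[1]=3D: 1-byte ASCII. cp=U+003D
Byte[2]=20: 1-byte ASCII. cp=U+0020
Byte[3]=EE: 3-byte lead, need 2 cont bytes. acc=0xE
Byte[4]=BD: continuation. acc=(acc<<6)|0x3D=0x3BD
Byte[5]=93: continuation. acc=(acc<<6)|0x13=0xEF53
Completed: cp=U+EF53 (starts at byte 3)
Byte[6]=DD: 2-byte lead, need 1 cont bytes. acc=0x1D
Byte[7]=B5: continuation. acc=(acc<<6)|0x35=0x775
Completed: cp=U+0775 (starts at byte 6)

Answer: 0 1 2 3 6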